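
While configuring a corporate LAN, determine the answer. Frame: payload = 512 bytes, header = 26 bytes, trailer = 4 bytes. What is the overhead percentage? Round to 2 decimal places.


Given: payload = 512 B, header = 26 B, trailer = 4 B
Overhead bytes = header + trailer = 26 + 4 = 30
Total frame = payload + overhead = 512 + 30 = 542
Overhead % = 30 / 542 * 100 = 5.5351% -> 5.54% (2 dp)

5.54


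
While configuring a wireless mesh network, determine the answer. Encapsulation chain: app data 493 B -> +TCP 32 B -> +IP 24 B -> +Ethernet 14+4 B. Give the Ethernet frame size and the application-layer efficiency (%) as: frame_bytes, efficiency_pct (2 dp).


TCP segment = 493 + 32 = 525 B
IP packet = 525 + 24 = 549 B
Ethernet frame = 549 + 14 + 4 = 567 B
Efficiency = app / frame = 493 / 567 = 0.869489 = 86.9489% -> 86.95% (2 dp)

567, 86.95


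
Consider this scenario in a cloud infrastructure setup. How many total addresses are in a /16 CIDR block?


Given: CIDR prefix /16
Host bits = 32 - 16 = 16
Total addresses = 2^16 = 65536

65536


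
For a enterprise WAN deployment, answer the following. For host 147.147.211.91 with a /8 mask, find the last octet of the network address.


Given: IP = 147.147.211.91, prefix = /8
Subnet mask = 255.0.0.0
Last octet of IP: 91
Last octet of mask: 0
Network last octet = 91 AND 0 = 0

0


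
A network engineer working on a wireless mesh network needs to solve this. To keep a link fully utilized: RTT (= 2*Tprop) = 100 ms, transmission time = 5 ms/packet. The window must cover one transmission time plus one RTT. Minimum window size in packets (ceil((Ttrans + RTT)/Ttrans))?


Given: Ttrans = 5 ms, RTT = 100 ms (= 2 * Tprop, Tprop = 50 ms)
Time until first ACK returns = Ttrans + RTT = 5 + 100 = 105 ms
Need W * Ttrans >= Ttrans + RTT  ->  W >= (Ttrans + RTT) / Ttrans
(Ttrans + RTT) / Ttrans = 105 / 5 = 21
W_min = ceil(21) = 21

21


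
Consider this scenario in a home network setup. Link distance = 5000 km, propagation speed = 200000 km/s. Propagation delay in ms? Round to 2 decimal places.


Given: distance = 5000 km, speed = 200000 km/s
Delay = distance / speed = 5000 / 200000 seconds
Delay in ms = 5000 * 1000 / 200000
Delay = 25.0000 ms
Rounded to 2 dp = 25.00 ms

25.00


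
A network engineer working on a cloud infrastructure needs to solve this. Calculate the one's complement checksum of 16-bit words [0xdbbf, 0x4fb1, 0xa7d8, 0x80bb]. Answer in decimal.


Given words: [0xdbbf, 0x4fb1, 0xa7d8, 0x80bb]
Step 1: Sum all words
Raw sum = 56255 + 20401 + 42968 + 32955 = 152579
Step 2: Fold carry: (21507 + 2) = 21509
One's complement = ~21509 & 0xFFFF = 44026

44026


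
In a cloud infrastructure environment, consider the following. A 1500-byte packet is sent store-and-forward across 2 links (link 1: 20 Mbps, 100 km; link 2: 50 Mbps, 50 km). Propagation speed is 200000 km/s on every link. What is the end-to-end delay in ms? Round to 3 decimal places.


Packet = 1500 bytes = 12000 bits. Store-and-forward: sum (t_trans + t_prop) per link.
Link 1: t_trans = 12000/(20*10^6) s = 0.6000 ms; t_prop = 100/200000 s = 0.5000 ms; subtotal = 1.1000 ms
Link 2: t_trans = 12000/(50*10^6) s = 0.2400 ms; t_prop = 50/200000 s = 0.2500 ms; subtotal = 0.4900 ms
End-to-end = 1.1000 + 0.4900 = 1.5900 ms -> 1.590 ms (3 dp)

1.590


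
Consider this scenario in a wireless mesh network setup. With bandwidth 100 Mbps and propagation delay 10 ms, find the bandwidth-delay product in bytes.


Given: bandwidth = 100 Mbps, delay = 10 ms
BDP in bits = 100 * 10^6 * 10 / 1000
BDP in bits = 1000000
BDP in bytes = 1000000 / 8 = 125000

125000


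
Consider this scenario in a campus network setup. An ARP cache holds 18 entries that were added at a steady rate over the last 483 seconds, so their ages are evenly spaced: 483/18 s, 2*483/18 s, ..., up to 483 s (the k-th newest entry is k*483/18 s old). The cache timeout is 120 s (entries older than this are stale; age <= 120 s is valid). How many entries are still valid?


Ages are k * 483/18 s for k = 1..18 (spacing = 26.8333 s).
Entry k is valid iff k * 483/18 <= 120 iff k <= 18 * 120 / 483 = 4.4720
n_valid = floor(4.4720) = 4
(n_stale = 18 - 4 = 14)

4


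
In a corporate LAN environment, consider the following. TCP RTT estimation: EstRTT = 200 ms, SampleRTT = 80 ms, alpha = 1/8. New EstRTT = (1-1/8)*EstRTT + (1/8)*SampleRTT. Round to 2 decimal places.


Given: EstRTT = 200 ms, SampleRTT = 80 ms, alpha = 1/8
New EstRTT = (1 - alpha) * EstRTT + alpha * SampleRTT
(7/8) * 200 = 175
(1/8) * 80 = 10
New EstRTT = 175 + 10 = 185 ms -> 185.00 ms (2 dp)

185.00


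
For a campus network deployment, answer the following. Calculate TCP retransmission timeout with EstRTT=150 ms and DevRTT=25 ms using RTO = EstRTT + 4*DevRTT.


Given: EstRTT = 150 ms, DevRTT = 25 ms
Timeout = EstRTT + 4 * DevRTT
4 * DevRTT = 4 * 25 = 100
Timeout = 150 + 100 = 250 ms

250


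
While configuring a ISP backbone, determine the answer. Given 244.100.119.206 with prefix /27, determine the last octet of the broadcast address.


Given: IP = 244.100.119.206, prefix = /27
Host bits = 32 - 27 = 5
Network last octet = 206 AND mask = 192
Host part size = 2^5 - 1 = 31
Broadcast last octet = 192 OR 31 = 223

223


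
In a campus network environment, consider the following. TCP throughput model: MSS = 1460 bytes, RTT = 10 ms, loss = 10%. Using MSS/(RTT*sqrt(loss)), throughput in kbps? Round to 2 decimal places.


Given: MSS = 1460 bytes, RTT = 10 ms, loss = 10%
RTT in seconds = 10 / 1000 = 0.01
Loss rate = 10% = 0.1
sqrt(loss) = sqrt(0.1) = 0.316227766017
Throughput (bytes/s) = 1460 / (0.01 * 0.316227766017) = 461692.5384
Throughput (kbps) = 461692.5384 * 8 / 1000 = 3693.540307 -> 3693.54 kbps (2 dp)

3693.54


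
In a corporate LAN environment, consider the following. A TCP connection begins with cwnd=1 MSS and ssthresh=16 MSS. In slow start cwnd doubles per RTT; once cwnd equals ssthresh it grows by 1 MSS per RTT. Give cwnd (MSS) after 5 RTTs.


RTT 0: cwnd = 1 MSS (initial)
RTT 1: cwnd = 2 MSS (slow start, doubled)
RTT 2: cwnd = 4 MSS (slow start, doubled)
RTT 3: cwnd = 8 MSS (slow start, doubled)
RTT 4: cwnd = 16 MSS (slow start, doubled)
RTT 5: cwnd = 17 MSS (congestion avoidance, +1)

17


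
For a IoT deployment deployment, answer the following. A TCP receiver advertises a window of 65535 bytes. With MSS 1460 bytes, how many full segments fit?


Given: RWND = 65535 bytes, MSS = 1460 bytes
Full segments = floor(RWND / MSS)
Full segments = floor(65535 / 1460)
Full segments = floor(44.887) = 44

44


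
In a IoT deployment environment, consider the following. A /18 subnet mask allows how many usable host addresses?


Given: subnet mask /18
Host bits = 32 - 18 = 14
Total addresses = 2^14 = 16384
Usable hosts = 16384 - 2 (network + broadcast) = 16382

16382


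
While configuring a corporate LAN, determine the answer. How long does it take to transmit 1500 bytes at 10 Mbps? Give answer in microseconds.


Given: packet = 1500 bytes, bandwidth = 10 Mbps
Packet in bits = 1500 * 8 = 12000 bits
Bandwidth = 10 * 10^6 = 10000000 bps
Time = 12000 / 10000000 seconds
Time in us = 12000 * 10^6 / 10000000 = 1200

1200


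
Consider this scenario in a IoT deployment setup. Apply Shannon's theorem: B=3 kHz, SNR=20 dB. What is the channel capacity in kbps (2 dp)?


Given: B = 3 kHz, SNR = 20 dB
SNR linear = 10^(20/10) = 100
1 + SNR = 101
log2(101) = 6.6582114828
C = 3 * 1000 * 6.6582114828 = 19974.6344 bps
C = 19.974634 kbps -> 19.97 kbps (2 dp)

19.97


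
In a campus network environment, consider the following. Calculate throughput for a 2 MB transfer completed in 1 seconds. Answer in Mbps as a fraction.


Given: file = 2 MB, time = 1 s
File in Mb = 2 * 8 = 16 Mb
Throughput = 16 / 1 Mbps
Throughput = 16 Mbps

16


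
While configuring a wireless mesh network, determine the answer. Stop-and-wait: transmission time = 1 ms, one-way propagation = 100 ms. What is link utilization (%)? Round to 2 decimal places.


Given: Ttrans = 1 ms, Tprop = 100 ms
RTT = 2 * Tprop = 2 * 100 = 200 ms
U = Ttrans / (Ttrans + RTT)
U = 1 / (1 + 200)
U = 1 / 201 = 0.004975
U% = 0.50%

0.50


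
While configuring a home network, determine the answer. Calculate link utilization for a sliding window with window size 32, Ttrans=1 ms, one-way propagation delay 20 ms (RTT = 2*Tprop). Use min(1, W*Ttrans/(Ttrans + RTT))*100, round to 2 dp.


Given: W = 32, Ttrans = 1 ms, RTT = 40 ms (= 2 * Tprop, Tprop = 20 ms)
Cycle time = Ttrans + RTT = 1 + 40 = 41 ms (first packet sent until its ACK returns)
W * Ttrans = 32 * 1 = 32 ms of sending per cycle
W * Ttrans / (Ttrans + RTT) = 32 / 41 = 0.780488
U = min(1, 0.780488) = 0.780488
U% = 78.05%

78.05


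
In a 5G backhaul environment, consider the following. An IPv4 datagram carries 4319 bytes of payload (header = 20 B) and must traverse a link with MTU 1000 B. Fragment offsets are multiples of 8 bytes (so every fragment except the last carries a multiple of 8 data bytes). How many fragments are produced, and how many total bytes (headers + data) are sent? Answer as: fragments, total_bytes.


Max data per non-final fragment = floor((MTU - header)/8)*8 = floor((1000 - 20)/8)*8 = floor(980/8)*8 = 976 B
Final fragment needs no 8-byte alignment: it can carry up to MTU - header = 980 B
Non-final fragments needed = ceil((payload - 980) / 976) = ceil(3339/976) = ceil(3.4211) = 4
Number of fragments = 4 + 1 = 5
Fragment sizes (data): 4 * 976 B + 415 B (last, 415 <= 980 OK)
Total bytes sent = payload + n_frags * header = 4319 + 5*20 = 4319 + 100 = 4419 B

5, 4419


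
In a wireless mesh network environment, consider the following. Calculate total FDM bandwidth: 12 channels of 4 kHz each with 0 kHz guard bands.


Given: 12 channels, 4 kHz each, guard = 0 kHz
Channel bandwidth = 12 * 4 = 48 kHz
Guard bands = 11 gaps * 0 kHz = 0 kHz
Total = 48 + 0 = 48 kHz

48


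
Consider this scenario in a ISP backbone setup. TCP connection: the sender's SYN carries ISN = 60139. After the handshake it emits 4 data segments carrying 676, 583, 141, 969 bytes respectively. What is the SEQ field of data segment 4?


The SYN occupies sequence number ISN = 60139, so the first data byte is ISN + 1 = 60140.
SEQ of data segment i = (ISN + 1) + sum of payload sizes of segments 1..i-1.
Segment 1: SEQ = 60140, payload = 676 bytes
Segment 2: SEQ = 60816, payload = 583 bytes
Segment 3: SEQ = 61399, payload = 141 bytes
Segment 4: SEQ = 61540, payload = 969 bytes
SEQ of segment 4 = 60140 + 676 + 583 + 141 = 61540

61540


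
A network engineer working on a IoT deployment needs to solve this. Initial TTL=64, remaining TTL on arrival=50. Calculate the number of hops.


Given: initial TTL = 64, received TTL = 50
Hops = initial TTL - received TTL
Hops = 64 - 50 = 14

14


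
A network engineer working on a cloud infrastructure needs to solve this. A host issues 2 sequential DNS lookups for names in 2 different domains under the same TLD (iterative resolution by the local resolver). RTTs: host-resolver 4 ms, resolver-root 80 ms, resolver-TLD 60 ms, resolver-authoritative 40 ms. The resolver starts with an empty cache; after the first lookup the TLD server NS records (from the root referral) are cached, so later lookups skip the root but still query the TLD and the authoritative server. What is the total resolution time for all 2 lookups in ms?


Lookup 1 (cold cache): local + root + TLD + auth = 4 + 80 + 60 + 40 = 184 ms
Lookups 2..2 (TLD NS cached -> skip root; new domain -> still ask TLD and auth): local + TLD + auth = 4 + 60 + 40 = 104 ms each
Remaining 1 lookups: 1 * 104 = 104 ms
Total = 184 + 104 = 288 ms

288


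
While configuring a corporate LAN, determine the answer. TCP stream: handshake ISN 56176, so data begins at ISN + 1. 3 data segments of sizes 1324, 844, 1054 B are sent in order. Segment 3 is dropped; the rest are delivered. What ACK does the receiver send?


SYN uses sequence number 56176; first data byte = ISN + 1 = 56177.
Segment 1: SEQ = 56177, len = 1324 B, covers [56177, 57500]
Segment 2: SEQ = 57501, len = 844 B, covers [57501, 58344]
Segment 3: SEQ = 58345, len = 1054 B, covers [58345, 59398] [LOST]
In-order data received: bytes [56177, 58344] (segments 1..2).
Segment 3 missing -> gap begins at byte 58345.
Cumulative ACK = next expected in-order byte = 56177 + 1324 + 844 = 58345

58345


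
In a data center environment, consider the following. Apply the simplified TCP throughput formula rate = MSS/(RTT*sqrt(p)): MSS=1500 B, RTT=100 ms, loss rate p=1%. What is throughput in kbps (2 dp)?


Given: MSS = 1500 bytes, RTT = 100 ms, loss = 1%
RTT in seconds = 100 / 1000 = 0.1
Loss rate = 1% = 0.01
sqrt(loss) = sqrt(0.01) = 0.1
Throughput (bytes/s) = 1500 / (0.1 * 0.1) = 150000.0000
Throughput (kbps) = 150000.0000 * 8 / 1000 = 1200.000000 -> 1200.00 kbps (2 dp)

1200.00


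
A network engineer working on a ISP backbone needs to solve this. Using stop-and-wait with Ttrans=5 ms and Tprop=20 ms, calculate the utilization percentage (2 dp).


Given: Ttrans = 5 ms, Tprop = 20 ms
RTT = 2 * Tprop = 2 * 20 = 40 ms
U = Ttrans / (Ttrans + RTT)
U = 5 / (5 + 40)
U = 5 / 45 = 0.111111
U% = 11.11%

11.11


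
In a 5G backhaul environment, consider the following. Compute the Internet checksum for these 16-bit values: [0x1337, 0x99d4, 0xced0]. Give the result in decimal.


Given words: [0x1337, 0x99d4, 0xced0]
Step 1: Sum all words
Raw sum = 4919 + 39380 + 52944 = 97243
Step 2: Fold carry: (31707 + 1) = 31708
One's complement = ~31708 & 0xFFFF = 33827

33827


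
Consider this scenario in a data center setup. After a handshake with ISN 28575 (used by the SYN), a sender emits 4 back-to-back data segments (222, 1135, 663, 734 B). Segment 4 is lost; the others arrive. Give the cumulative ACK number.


SYN uses sequence number 28575; first data byte = ISN + 1 = 28576.
Segment 1: SEQ = 28576, len = 222 B, covers [28576, 28797]
Segment 2: SEQ = 28798, len = 1135 B, covers [28798, 29932]
Segment 3: SEQ = 29933, len = 663 B, covers [29933, 30595]
Segment 4: SEQ = 30596, len = 734 B, covers [30596, 31329] [LOST]
In-order data received: bytes [28576, 30595] (segments 1..3).
Segment 4 missing -> gap begins at byte 30596.
Cumulative ACK = next expected in-order byte = 28576 + 222 + 1135 + 663 = 30596

30596


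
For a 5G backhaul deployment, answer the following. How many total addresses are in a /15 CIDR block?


Given: CIDR prefix /15
Host bits = 32 - 15 = 17
Total addresses = 2^17 = 131072

131072


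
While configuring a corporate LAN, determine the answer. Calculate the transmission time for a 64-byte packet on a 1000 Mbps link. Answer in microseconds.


Given: packet = 64 bytes, bandwidth = 1000 Mbps
Packet in bits = 64 * 8 = 512 bits
Bandwidth = 1000 * 10^6 = 1000000000 bps
Time = 512 / 1000000000 seconds
Time in us = 512 * 10^6 / 1000000000 = 0.512

0.512


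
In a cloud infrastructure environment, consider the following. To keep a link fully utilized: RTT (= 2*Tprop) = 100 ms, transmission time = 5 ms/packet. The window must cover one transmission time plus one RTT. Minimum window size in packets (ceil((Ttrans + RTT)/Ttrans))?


Given: Ttrans = 5 ms, RTT = 100 ms (= 2 * Tprop, Tprop = 50 ms)
Time until first ACK returns = Ttrans + RTT = 5 + 100 = 105 ms
Need W * Ttrans >= Ttrans + RTT  ->  W >= (Ttrans + RTT) / Ttrans
(Ttrans + RTT) / Ttrans = 105 / 5 = 21
W_min = ceil(21) = 21

21


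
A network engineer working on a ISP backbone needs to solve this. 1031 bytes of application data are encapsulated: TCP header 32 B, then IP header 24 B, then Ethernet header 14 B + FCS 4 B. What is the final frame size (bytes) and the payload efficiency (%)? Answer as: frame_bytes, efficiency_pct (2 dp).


TCP segment = 1031 + 32 = 1063 B
IP packet = 1063 + 24 = 1087 B
Ethernet frame = 1087 + 14 + 4 = 1105 B
Efficiency = app / frame = 1031 / 1105 = 0.933032 = 93.3032% -> 93.30% (2 dp)

1105, 93.30


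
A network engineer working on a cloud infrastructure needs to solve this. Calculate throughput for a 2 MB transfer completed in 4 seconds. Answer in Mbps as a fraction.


Given: file = 2 MB, time = 4 s
File in Mb = 2 * 8 = 16 Mb
Throughput = 16 / 4 Mbps
Throughput = 4 Mbps

4


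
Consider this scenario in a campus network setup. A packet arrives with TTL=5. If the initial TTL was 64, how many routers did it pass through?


Given: initial TTL = 64, received TTL = 5
Hops = initial TTL - received TTL
Hops = 64 - 5 = 59

59


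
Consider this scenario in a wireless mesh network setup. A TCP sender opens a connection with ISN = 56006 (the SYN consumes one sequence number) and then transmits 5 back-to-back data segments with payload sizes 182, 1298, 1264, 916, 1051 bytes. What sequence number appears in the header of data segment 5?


The SYN occupies sequence number ISN = 56006, so the first data byte is ISN + 1 = 56007.
SEQ of data segment i = (ISN + 1) + sum of payload sizes of segments 1..i-1.
Segment 1: SEQ = 56007, payload = 182 bytes
Segment 2: SEQ = 56189, payload = 1298 bytes
Segment 3: SEQ = 57487, payload = 1264 bytes
Segment 4: SEQ = 58751, payload = 916 bytes
Segment 5: SEQ = 59667, payload = 1051 bytes
SEQ of segment 5 = 56007 + 182 + 1298 + 1264 + 916 = 59667

59667


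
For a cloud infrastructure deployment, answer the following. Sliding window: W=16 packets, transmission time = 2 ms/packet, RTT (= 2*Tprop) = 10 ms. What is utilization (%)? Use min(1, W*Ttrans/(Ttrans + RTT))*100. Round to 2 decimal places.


Given: W = 16, Ttrans = 2 ms, RTT = 10 ms (= 2 * Tprop, Tprop = 5 ms)
Cycle time = Ttrans + RTT = 2 + 10 = 12 ms (first packet sent until its ACK returns)
W * Ttrans = 16 * 2 = 32 ms of sending per cycle
W * Ttrans / (Ttrans + RTT) = 32 / 12 = 2.666667
U = min(1, 2.666667) = 1.000000
U% = 100.00%

100.00


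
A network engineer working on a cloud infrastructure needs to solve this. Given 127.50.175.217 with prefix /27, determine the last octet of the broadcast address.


Given: IP = 127.50.175.217, prefix = /27
Host bits = 32 - 27 = 5
Network last octet = 217 AND mask = 192
Host part size = 2^5 - 1 = 31
Broadcast last octet = 192 OR 31 = 223

223


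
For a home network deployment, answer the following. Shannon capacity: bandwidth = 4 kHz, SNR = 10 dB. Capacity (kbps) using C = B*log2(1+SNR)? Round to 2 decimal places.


Given: B = 4 kHz, SNR = 10 dB
SNR linear = 10^(10/10) = 10
1 + SNR = 11
log2(11) = 3.4594316186
C = 4 * 1000 * 3.4594316186 = 13837.7265 bps
C = 13.837726 kbps -> 13.84 kbps (2 dp)

13.84


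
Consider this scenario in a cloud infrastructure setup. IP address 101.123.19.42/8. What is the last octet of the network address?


Given: IP = 101.123.19.42, prefix = /8
Subnet mask = 255.0.0.0
Last octet of IP: 42
Last octet of mask: 0
Network last octet = 42 AND 0 = 0

0


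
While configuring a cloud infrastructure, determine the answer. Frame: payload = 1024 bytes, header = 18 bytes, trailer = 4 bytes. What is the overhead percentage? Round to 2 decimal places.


Given: payload = 1024 B, header = 18 B, trailer = 4 B
Overhead bytes = header + trailer = 18 + 4 = 22
Total frame = payload + overhead = 1024 + 22 = 1046
Overhead % = 22 / 1046 * 100 = 2.1033% -> 2.10% (2 dp)

2.10


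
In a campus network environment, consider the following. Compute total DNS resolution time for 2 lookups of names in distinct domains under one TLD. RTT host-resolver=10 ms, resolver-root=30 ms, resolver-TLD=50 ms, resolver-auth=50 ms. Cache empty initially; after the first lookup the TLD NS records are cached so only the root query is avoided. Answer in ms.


Lookup 1 (cold cache): local + root + TLD + auth = 10 + 30 + 50 + 50 = 140 ms
Lookups 2..2 (TLD NS cached -> skip root; new domain -> still ask TLD and auth): local + TLD + auth = 10 + 50 + 50 = 110 ms each
Remaining 1 lookups: 1 * 110 = 110 ms
Total = 140 + 110 = 250 ms

250


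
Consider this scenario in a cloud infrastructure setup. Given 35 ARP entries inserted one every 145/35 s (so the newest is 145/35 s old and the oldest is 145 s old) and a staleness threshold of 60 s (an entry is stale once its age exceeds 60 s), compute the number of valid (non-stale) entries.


Ages are k * 145/35 s for k = 1..35 (spacing = 4.1429 s).
Entry k is valid iff k * 145/35 <= 60 iff k <= 35 * 60 / 145 = 14.4828
n_valid = floor(14.4828) = 14
(n_stale = 35 - 14 = 21)

14


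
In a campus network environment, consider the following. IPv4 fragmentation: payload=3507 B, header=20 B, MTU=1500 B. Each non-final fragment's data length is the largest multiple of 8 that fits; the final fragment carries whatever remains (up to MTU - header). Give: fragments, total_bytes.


Max data per non-final fragment = floor((MTU - header)/8)*8 = floor((1500 - 20)/8)*8 = floor(1480/8)*8 = 1480 B
Final fragment needs no 8-byte alignment: it can carry up to MTU - header = 1480 B
Non-final fragments needed = ceil((payload - 1480) / 1480) = ceil(2027/1480) = ceil(1.3696) = 2
Number of fragments = 2 + 1 = 3
Fragment sizes (data): 2 * 1480 B + 547 B (last, 547 <= 1480 OK)
Total bytes sent = payload + n_frags * header = 3507 + 3*20 = 3507 + 60 = 3567 B

3, 3567


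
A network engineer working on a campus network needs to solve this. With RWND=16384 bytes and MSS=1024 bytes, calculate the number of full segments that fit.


Given: RWND = 16384 bytes, MSS = 1024 bytes
Full segments = floor(RWND / MSS)
Full segments = floor(16384 / 1024)
Full segments = floor(16.0) = 16

16


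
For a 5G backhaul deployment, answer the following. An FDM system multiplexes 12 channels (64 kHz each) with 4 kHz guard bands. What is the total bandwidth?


Given: 12 channels, 64 kHz each, guard = 4 kHz
Channel bandwidth = 12 * 64 = 768 kHz
Guard bands = 11 gaps * 4 kHz = 44 kHz
Total = 768 + 44 = 812 kHz

812


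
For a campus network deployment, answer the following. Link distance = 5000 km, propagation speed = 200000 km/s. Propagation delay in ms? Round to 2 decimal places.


Given: distance = 5000 km, speed = 200000 km/s
Delay = distance / speed = 5000 / 200000 seconds
Delay in ms = 5000 * 1000 / 200000
Delay = 25.0000 ms
Rounded to 2 dp = 25.00 ms

25.00


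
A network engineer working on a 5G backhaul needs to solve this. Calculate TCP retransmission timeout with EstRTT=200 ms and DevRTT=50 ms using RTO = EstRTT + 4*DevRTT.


Given: EstRTT = 200 ms, DevRTT = 50 ms
Timeout = EstRTT + 4 * DevRTT
4 * DevRTT = 4 * 50 = 200
Timeout = 200 + 200 = 400 ms

400


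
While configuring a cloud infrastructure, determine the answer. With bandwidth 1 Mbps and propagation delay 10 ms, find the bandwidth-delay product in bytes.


Given: bandwidth = 1 Mbps, delay = 10 ms
BDP in bits = 1 * 10^6 * 10 / 1000
BDP in bits = 10000
BDP in bytes = 10000 / 8 = 1250

1250


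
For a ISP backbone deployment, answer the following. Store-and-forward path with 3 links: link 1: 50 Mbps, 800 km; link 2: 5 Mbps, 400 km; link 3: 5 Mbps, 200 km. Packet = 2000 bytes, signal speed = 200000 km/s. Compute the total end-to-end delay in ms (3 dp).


Packet = 2000 bytes = 16000 bits. Store-and-forward: sum (t_trans + t_prop) per link.
Link 1: t_trans = 16000/(50*10^6) s = 0.3200 ms; t_prop = 800/200000 s = 4.0000 ms; subtotal = 4.3200 ms
Link 2: t_trans = 16000/(5*10^6) s = 3.2000 ms; t_prop = 400/200000 s = 2.0000 ms; subtotal = 5.2000 ms
Link 3: t_trans = 16000/(5*10^6) s = 3.2000 ms; t_prop = 200/200000 s = 1.0000 ms; subtotal = 4.2000 ms
End-to-end = 4.3200 + 5.2000 + 4.2000 = 13.7200 ms -> 13.720 ms (3 dp)

13.720


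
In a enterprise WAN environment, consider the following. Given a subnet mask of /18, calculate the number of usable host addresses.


Given: subnet mask /18
Host bits = 32 - 18 = 14
Total addresses = 2^14 = 16384
Usable hosts = 16384 - 2 (network + broadcast) = 16382

16382


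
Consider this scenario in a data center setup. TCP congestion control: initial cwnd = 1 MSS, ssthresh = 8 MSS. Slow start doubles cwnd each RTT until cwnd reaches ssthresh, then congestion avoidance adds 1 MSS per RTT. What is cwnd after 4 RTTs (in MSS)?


RTT 0: cwnd = 1 MSS (initial)
RTT 1: cwnd = 2 MSS (slow start, doubled)
RTT 2: cwnd = 4 MSS (slow start, doubled)
RTT 3: cwnd = 8 MSS (slow start, doubled)
RTT 4: cwnd = 9 MSS (congestion avoidance, +1)

9


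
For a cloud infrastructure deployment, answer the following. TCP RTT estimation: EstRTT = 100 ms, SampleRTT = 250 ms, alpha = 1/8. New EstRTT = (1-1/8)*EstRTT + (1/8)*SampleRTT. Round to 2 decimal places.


Given: EstRTT = 100 ms, SampleRTT = 250 ms, alpha = 1/8
New EstRTT = (1 - alpha) * EstRTT + alpha * SampleRTT
(7/8) * 100 = 87.5
(1/8) * 250 = 31.25
New EstRTT = 87.5 + 31.25 = 118.75 ms -> 118.75 ms (2 dp)

118.75


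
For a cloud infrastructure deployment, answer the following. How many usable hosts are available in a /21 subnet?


Given: subnet mask /21
Host bits = 32 - 21 = 11
Total addresses = 2^11 = 2048
Usable hosts = 2048 - 2 (network + broadcast) = 2046

2046


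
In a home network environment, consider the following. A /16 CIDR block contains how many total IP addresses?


Given: CIDR prefix /16
Host bits = 32 - 16 = 16
Total addresses = 2^16 = 65536

65536


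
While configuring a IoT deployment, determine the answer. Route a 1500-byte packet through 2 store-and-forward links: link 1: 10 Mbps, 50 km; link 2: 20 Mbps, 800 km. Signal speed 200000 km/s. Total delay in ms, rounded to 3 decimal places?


Packet = 1500 bytes = 12000 bits. Store-and-forward: sum (t_trans + t_prop) per link.
Link 1: t_trans = 12000/(10*10^6) s = 1.2000 ms; t_prop = 50/200000 s = 0.2500 ms; subtotal = 1.4500 ms
Link 2: t_trans = 12000/(20*10^6) s = 0.6000 ms; t_prop = 800/200000 s = 4.0000 ms; subtotal = 4.6000 ms
End-to-end = 1.4500 + 4.6000 = 6.0500 ms -> 6.050 ms (3 dp)

6.050


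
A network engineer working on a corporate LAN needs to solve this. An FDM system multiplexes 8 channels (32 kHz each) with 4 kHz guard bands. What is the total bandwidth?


Given: 8 channels, 32 kHz each, guard = 4 kHz
Channel bandwidth = 8 * 32 = 256 kHz
Guard bands = 7 gaps * 4 kHz = 28 kHz
Total = 256 + 28 = 284 kHz

284


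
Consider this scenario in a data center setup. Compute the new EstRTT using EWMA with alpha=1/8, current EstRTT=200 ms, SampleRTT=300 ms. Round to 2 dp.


Given: EstRTT = 200 ms, SampleRTT = 300 ms, alpha = 1/8
New EstRTT = (1 - alpha) * EstRTT + alpha * SampleRTT
(7/8) * 200 = 175
(1/8) * 300 = 37.5
New EstRTT = 175 + 37.5 = 212.5 ms -> 212.50 ms (2 dp)

212.50


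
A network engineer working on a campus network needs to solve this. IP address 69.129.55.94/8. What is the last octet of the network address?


Given: IP = 69.129.55.94, prefix = /8
Subnet mask = 255.0.0.0
Last octet of IP: 94
Last octet of mask: 0
Network last octet = 94 AND 0 = 0

0


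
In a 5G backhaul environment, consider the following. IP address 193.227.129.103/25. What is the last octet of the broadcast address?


Given: IP = 193.227.129.103, prefix = /25
Host bits = 32 - 25 = 7
Network last octet = 103 AND mask = 0
Host part size = 2^7 - 1 = 127
Broadcast last octet = 0 OR 127 = 127

127


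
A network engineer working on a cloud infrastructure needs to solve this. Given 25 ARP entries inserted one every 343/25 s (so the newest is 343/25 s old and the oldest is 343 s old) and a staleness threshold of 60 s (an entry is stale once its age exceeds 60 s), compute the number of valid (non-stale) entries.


Ages are k * 343/25 s for k = 1..25 (spacing = 13.7200 s).
Entry k is valid iff k * 343/25 <= 60 iff k <= 25 * 60 / 343 = 4.3732
n_valid = floor(4.3732) = 4
(n_stale = 25 - 4 = 21)

4


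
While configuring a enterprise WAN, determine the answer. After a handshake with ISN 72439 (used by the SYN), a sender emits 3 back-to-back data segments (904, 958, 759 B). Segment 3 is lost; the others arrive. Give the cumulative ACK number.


SYN uses sequence number 72439; first data byte = ISN + 1 = 72440.
Segment 1: SEQ = 72440, len = 904 B, covers [72440, 73343]
Segment 2: SEQ = 73344, len = 958 B, covers [73344, 74301]
Segment 3: SEQ = 74302, len = 759 B, covers [74302, 75060] [LOST]
In-order data received: bytes [72440, 74301] (segments 1..2).
Segment 3 missing -> gap begins at byte 74302.
Cumulative ACK = next expected in-order byte = 72440 + 904 + 958 = 74302

74302


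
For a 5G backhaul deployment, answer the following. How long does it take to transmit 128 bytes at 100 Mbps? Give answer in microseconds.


Given: packet = 128 bytes, bandwidth = 100 Mbps
Packet in bits = 128 * 8 = 1024 bits
Bandwidth = 100 * 10^6 = 100000000 bps
Time = 1024 / 100000000 seconds
Time in us = 1024 * 10^6 / 100000000 = 10.24

10.24


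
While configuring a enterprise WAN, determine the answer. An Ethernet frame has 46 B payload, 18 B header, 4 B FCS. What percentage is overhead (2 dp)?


Given: payload = 46 B, header = 18 B, trailer = 4 B
Overhead bytes = header + trailer = 18 + 4 = 22
Total frame = payload + overhead = 46 + 22 = 68
Overhead % = 22 / 68 * 100 = 32.3529% -> 32.35% (2 dp)

32.35


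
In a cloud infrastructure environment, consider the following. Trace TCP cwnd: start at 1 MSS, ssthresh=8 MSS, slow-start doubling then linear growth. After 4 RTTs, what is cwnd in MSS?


RTT 0: cwnd = 1 MSS (initial)
RTT 1: cwnd = 2 MSS (slow start, doubled)
RTT 2: cwnd = 4 MSS (slow start, doubled)
RTT 3: cwnd = 8 MSS (slow start, doubled)
RTT 4: cwnd = 9 MSS (congestion avoidance, +1)

9


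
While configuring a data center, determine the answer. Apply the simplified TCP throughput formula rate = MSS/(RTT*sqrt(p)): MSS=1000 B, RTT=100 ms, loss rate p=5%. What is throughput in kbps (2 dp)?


Given: MSS = 1000 bytes, RTT = 100 ms, loss = 5%
RTT in seconds = 100 / 1000 = 0.1
Loss rate = 5% = 0.05
sqrt(loss) = sqrt(0.05) = 0.223606797750
Throughput (bytes/s) = 1000 / (0.1 * 0.223606797750) = 44721.3595
Throughput (kbps) = 44721.3595 * 8 / 1000 = 357.770876 -> 357.77 kbps (2 dp)

357.77


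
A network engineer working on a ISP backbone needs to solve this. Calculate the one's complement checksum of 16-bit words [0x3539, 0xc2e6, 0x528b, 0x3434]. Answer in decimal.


Given words: [0x3539, 0xc2e6, 0x528b, 0x3434]
Step 1: Sum all words
Raw sum = 13625 + 49894 + 21131 + 13364 = 98014
Step 2: Fold carry: (32478 + 1) = 32479
One's complement = ~32479 & 0xFFFF = 33056

33056


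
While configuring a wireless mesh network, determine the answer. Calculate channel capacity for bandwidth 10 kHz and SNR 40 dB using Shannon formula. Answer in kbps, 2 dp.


Given: B = 10 kHz, SNR = 40 dB
SNR linear = 10^(40/10) = 10000
1 + SNR = 10001
log2(10001) = 13.2878566418
C = 10 * 1000 * 13.2878566418 = 132878.5664 bps
C = 132.878566 kbps -> 132.88 kbps (2 dp)

132.88


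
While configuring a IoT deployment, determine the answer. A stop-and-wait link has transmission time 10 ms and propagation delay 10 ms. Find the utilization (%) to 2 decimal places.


Given: Ttrans = 10 ms, Tprop = 10 ms
RTT = 2 * Tprop = 2 * 10 = 20 ms
U = Ttrans / (Ttrans + RTT)
U = 10 / (10 + 20)
U = 10 / 30 = 0.333333
U% = 33.33%

33.33


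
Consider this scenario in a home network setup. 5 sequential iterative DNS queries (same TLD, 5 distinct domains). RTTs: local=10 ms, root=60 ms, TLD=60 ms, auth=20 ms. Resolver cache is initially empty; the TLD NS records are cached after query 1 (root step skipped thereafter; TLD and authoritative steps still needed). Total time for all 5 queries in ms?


Lookup 1 (cold cache): local + root + TLD + auth = 10 + 60 + 60 + 20 = 150 ms
Lookups 2..5 (TLD NS cached -> skip root; new domain -> still ask TLD and auth): local + TLD + auth = 10 + 60 + 20 = 90 ms each
Remaining 4 lookups: 4 * 90 = 360 ms
Total = 150 + 360 = 510 ms

510


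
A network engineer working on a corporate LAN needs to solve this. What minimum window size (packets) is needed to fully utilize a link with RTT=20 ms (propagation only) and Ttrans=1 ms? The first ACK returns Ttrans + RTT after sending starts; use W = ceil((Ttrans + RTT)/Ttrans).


Given: Ttrans = 1 ms, RTT = 20 ms (= 2 * Tprop, Tprop = 10 ms)
Time until first ACK returns = Ttrans + RTT = 1 + 20 = 21 ms
Need W * Ttrans >= Ttrans + RTT  ->  W >= (Ttrans + RTT) / Ttrans
(Ttrans + RTT) / Ttrans = 21 / 1 = 21
W_min = ceil(21) = 21

21


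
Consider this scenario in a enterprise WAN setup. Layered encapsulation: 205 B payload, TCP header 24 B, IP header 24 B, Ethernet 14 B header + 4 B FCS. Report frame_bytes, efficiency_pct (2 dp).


TCP segment = 205 + 24 = 229 B
IP packet = 229 + 24 = 253 B
Ethernet frame = 253 + 14 + 4 = 271 B
Efficiency = app / frame = 205 / 271 = 0.756458 = 75.6458% -> 75.65% (2 dp)

271, 75.65


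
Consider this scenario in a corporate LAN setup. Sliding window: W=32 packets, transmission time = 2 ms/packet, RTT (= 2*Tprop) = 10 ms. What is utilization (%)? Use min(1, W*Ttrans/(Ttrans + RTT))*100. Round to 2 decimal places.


Given: W = 32, Ttrans = 2 ms, RTT = 10 ms (= 2 * Tprop, Tprop = 5 ms)
Cycle time = Ttrans + RTT = 2 + 10 = 12 ms (first packet sent until its ACK returns)
W * Ttrans = 32 * 2 = 64 ms of sending per cycle
W * Ttrans / (Ttrans + RTT) = 64 / 12 = 5.333333
U = min(1, 5.333333) = 1.000000
U% = 100.00%

100.00


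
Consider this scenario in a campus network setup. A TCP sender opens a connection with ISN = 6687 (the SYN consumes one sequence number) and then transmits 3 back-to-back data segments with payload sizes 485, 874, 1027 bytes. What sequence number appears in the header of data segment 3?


The SYN occupies sequence number ISN = 6687, so the first data byte is ISN + 1 = 6688.
SEQ of data segment i = (ISN + 1) + sum of payload sizes of segments 1..i-1.
Segment 1: SEQ = 6688, payload = 485 bytes
Segment 2: SEQ = 7173, payload = 874 bytes
Segment 3: SEQ = 8047, payload = 1027 bytes
SEQ of segment 3 = 6688 + 485 + 874 = 8047

8047


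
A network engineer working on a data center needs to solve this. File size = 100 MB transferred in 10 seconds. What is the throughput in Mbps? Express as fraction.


Given: file = 100 MB, time = 10 s
File in Mb = 100 * 8 = 800 Mb
Throughput = 800 / 10 Mbps
Throughput = 80 Mbps

80


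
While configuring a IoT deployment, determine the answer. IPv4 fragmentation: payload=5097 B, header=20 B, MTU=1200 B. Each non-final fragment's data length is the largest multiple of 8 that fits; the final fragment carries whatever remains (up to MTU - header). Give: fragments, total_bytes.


Max data per non-final fragment = floor((MTU - header)/8)*8 = floor((1200 - 20)/8)*8 = floor(1180/8)*8 = 1176 B
Final fragment needs no 8-byte alignment: it can carry up to MTU - header = 1180 B
Non-final fragments needed = ceil((payload - 1180) / 1176) = ceil(3917/1176) = ceil(3.3308) = 4
Number of fragments = 4 + 1 = 5
Fragment sizes (data): 4 * 1176 B + 393 B (last, 393 <= 1180 OK)
Total bytes sent = payload + n_frags * header = 5097 + 5*20 = 5097 + 100 = 5197 B

5, 5197


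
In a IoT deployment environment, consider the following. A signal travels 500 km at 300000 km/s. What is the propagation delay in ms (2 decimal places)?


Given: distance = 500 km, speed = 300000 km/s
Delay = distance / speed = 500 / 300000 seconds
Delay in ms = 500 * 1000 / 300000
Delay = 1.6667 ms
Rounded to 2 dp = 1.67 ms

1.67


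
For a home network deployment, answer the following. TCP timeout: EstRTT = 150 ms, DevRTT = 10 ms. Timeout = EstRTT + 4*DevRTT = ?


Given: EstRTT = 150 ms, DevRTT = 10 ms
Timeout = EstRTT + 4 * DevRTT
4 * DevRTT = 4 * 10 = 40
Timeout = 150 + 40 = 190 ms

190


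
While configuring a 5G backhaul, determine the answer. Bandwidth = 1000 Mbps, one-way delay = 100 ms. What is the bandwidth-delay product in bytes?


Given: bandwidth = 1000 Mbps, delay = 100 ms
BDP in bits = 1000 * 10^6 * 100 / 1000
BDP in bits = 100000000
BDP in bytes = 100000000 / 8 = 12500000

12500000


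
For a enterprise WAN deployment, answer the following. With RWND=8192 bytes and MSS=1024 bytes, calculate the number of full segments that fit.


Given: RWND = 8192 bytes, MSS = 1024 bytes
Full segments = floor(RWND / MSS)
Full segments = floor(8192 / 1024)
Full segments = floor(8.0) = 8

8


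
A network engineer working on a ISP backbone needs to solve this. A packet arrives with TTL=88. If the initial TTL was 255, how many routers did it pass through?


Given: initial TTL = 255, received TTL = 88
Hops = initial TTL - received TTL
Hops = 255 - 88 = 167

167


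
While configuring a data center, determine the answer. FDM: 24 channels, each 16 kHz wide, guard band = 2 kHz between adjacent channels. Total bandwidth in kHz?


Given: 24 channels, 16 kHz each, guard = 2 kHz
Channel bandwidth = 24 * 16 = 384 kHz
Guard bands = 23 gaps * 2 kHz = 46 kHz
Total = 384 + 46 = 430 kHz

430


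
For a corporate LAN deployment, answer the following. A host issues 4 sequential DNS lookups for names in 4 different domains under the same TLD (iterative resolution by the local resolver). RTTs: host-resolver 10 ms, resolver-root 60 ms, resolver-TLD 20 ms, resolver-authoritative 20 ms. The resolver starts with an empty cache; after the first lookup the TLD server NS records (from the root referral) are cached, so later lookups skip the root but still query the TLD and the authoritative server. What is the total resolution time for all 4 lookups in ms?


Lookup 1 (cold cache): local + root + TLD + auth = 10 + 60 + 20 + 20 = 110 ms
Lookups 2..4 (TLD NS cached -> skip root; new domain -> still ask TLD and auth): local + TLD + auth = 10 + 20 + 20 = 50 ms each
Remaining 3 lookups: 3 * 50 = 150 ms
Total = 110 + 150 = 260 ms

260


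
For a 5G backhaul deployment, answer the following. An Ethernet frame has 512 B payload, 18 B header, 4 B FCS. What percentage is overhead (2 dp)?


Given: payload = 512 B, header = 18 B, trailer = 4 B
Overhead bytes = header + trailer = 18 + 4 = 22
Total frame = payload + overhead = 512 + 22 = 534
Overhead % = 22 / 534 * 100 = 4.1199% -> 4.12% (2 dp)

4.12


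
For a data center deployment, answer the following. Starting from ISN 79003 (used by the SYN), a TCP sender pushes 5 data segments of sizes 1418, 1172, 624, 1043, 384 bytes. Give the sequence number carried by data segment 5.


The SYN occupies sequence number ISN = 79003, so the first data byte is ISN + 1 = 79004.
SEQ of data segment i = (ISN + 1) + sum of payload sizes of segments 1..i-1.
Segment 1: SEQ = 79004, payload = 1418 bytes
Segment 2: SEQ = 80422, payload = 1172 bytes
Segment 3: SEQ = 81594, payload = 624 bytes
Segment 4: SEQ = 82218, payload = 1043 bytes
Segment 5: SEQ = 83261, payload = 384 bytes
SEQ of segment 5 = 79004 + 1418 + 1172 + 624 + 1043 = 83261

83261


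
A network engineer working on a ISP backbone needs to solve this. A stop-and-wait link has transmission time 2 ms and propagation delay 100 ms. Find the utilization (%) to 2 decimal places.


Given: Ttrans = 2 ms, Tprop = 100 ms
RTT = 2 * Tprop = 2 * 100 = 200 ms
U = Ttrans / (Ttrans + RTT)
U = 2 / (2 + 200)
U = 2 / 202 = 0.009901
U% = 0.99%

0.99


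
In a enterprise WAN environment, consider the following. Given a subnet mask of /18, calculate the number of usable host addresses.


Given: subnet mask /18
Host bits = 32 - 18 = 14
Total addresses = 2^14 = 16384
Usable hosts = 16384 - 2 (network + broadcast) = 16382

16382


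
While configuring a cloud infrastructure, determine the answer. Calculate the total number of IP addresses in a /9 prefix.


Given: CIDR prefix /9
Host bits = 32 - 9 = 23
Total addresses = 2^23 = 8388608

8388608


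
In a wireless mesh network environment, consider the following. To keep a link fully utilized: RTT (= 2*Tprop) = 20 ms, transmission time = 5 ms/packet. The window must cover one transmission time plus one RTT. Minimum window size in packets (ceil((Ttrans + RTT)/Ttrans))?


Given: Ttrans = 5 ms, RTT = 20 ms (= 2 * Tprop, Tprop = 10 ms)
Time until first ACK returns = Ttrans + RTT = 5 + 20 = 25 ms
Need W * Ttrans >= Ttrans + RTT  ->  W >= (Ttrans + RTT) / Ttrans
(Ttrans + RTT) / Ttrans = 25 / 5 = 5
W_min = ceil(5) = 5

5


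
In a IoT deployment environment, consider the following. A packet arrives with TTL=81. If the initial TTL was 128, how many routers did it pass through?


Given: initial TTL = 128, received TTL = 81
Hops = initial TTL - received TTL
Hops = 128 - 81 = 47

47
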